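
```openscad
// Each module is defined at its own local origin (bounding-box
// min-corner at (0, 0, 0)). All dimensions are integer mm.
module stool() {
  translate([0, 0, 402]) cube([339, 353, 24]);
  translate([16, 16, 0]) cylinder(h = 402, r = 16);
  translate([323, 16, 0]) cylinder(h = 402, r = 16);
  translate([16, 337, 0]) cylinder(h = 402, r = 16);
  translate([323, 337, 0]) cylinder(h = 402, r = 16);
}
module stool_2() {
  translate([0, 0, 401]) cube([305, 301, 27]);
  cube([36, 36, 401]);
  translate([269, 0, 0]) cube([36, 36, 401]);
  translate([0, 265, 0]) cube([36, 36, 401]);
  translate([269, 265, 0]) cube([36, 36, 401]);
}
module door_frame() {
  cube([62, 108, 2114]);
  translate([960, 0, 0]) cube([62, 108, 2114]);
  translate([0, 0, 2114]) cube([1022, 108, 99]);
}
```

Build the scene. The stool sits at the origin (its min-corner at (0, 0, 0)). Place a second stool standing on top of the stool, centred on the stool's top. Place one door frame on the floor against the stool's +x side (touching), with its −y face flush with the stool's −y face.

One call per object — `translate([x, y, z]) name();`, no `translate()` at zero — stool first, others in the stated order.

stool();
translate([17, 26, 426]) stool_2();
translate([339, 0, 0]) door_frame();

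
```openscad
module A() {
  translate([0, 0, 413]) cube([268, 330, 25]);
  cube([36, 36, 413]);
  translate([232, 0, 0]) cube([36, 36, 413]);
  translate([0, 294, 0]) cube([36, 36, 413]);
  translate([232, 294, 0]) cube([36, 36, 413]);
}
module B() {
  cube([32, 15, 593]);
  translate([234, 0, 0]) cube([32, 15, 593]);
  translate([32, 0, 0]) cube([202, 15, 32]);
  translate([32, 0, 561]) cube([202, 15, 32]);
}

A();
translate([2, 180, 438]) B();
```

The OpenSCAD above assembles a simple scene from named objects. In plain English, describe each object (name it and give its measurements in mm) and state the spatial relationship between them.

A is a four-legged stool. The seat is 268×330 mm, 25 mm thick, top at z = 438 mm. It stands on four square legs, each 36×36 mm in cross-section, from z = 0 to the seat underside, each flush with a corner of the seat.

B is a rectangular picture frame lying in the x–z plane (depth along y). The opening is 202 mm wide (x) by 529 mm tall (z), surrounded by a border 32 mm wide on all four sides. The frame is 15 mm deep and is made of two full-height vertical stiles with two horizontal rails fitted between them.

The picture frame is on top of the stool.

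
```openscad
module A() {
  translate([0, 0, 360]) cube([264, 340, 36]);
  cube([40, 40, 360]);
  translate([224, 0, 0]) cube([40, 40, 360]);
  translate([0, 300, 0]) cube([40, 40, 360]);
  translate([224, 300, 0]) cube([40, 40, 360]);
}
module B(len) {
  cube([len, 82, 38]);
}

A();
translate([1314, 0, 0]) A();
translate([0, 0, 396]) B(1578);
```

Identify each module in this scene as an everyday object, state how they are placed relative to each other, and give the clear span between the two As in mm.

Second stool starts at x = 1314; first ends at x = 264; clear span = 1314 − 264 = 1050 mm.

A is a stool. B is a beam. A beam spans the tops of two stools. The clear span between the two stools is 1050 mm.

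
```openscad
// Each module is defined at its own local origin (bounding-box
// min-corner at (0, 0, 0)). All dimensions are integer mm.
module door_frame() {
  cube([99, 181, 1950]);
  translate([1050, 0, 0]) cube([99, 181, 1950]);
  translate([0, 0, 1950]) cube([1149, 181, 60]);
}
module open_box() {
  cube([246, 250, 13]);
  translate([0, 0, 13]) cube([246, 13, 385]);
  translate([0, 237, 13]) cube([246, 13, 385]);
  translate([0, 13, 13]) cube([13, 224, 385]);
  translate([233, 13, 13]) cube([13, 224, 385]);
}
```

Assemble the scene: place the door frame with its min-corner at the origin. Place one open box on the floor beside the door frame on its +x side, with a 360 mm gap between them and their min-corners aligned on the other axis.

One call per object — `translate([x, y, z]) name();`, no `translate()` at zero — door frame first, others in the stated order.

door_frame();
translate([1509, 0, 0]) open_box();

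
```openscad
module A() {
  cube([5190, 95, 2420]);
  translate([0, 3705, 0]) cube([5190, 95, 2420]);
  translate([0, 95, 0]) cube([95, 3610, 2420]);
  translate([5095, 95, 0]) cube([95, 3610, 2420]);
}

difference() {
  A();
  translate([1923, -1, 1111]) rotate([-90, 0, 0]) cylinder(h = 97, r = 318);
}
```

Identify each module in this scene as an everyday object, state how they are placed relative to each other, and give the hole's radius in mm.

The subtracted cylinder has r = 318 mm.

A is a house frame. The house frame has a circular hole through its front wall. The hole's radius is 318 mm.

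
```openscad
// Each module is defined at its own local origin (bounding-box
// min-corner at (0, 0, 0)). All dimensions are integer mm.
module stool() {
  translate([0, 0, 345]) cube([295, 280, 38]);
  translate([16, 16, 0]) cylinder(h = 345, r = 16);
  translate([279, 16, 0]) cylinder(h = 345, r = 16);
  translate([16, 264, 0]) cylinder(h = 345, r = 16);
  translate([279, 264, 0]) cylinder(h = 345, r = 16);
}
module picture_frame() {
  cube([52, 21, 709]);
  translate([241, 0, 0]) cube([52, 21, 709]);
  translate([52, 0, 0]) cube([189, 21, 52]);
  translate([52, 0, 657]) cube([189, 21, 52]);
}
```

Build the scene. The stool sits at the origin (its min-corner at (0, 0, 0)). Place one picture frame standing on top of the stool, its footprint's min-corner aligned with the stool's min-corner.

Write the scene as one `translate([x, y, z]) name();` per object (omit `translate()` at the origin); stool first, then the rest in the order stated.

stool();
translate([0, 0, 383]) picture_frame();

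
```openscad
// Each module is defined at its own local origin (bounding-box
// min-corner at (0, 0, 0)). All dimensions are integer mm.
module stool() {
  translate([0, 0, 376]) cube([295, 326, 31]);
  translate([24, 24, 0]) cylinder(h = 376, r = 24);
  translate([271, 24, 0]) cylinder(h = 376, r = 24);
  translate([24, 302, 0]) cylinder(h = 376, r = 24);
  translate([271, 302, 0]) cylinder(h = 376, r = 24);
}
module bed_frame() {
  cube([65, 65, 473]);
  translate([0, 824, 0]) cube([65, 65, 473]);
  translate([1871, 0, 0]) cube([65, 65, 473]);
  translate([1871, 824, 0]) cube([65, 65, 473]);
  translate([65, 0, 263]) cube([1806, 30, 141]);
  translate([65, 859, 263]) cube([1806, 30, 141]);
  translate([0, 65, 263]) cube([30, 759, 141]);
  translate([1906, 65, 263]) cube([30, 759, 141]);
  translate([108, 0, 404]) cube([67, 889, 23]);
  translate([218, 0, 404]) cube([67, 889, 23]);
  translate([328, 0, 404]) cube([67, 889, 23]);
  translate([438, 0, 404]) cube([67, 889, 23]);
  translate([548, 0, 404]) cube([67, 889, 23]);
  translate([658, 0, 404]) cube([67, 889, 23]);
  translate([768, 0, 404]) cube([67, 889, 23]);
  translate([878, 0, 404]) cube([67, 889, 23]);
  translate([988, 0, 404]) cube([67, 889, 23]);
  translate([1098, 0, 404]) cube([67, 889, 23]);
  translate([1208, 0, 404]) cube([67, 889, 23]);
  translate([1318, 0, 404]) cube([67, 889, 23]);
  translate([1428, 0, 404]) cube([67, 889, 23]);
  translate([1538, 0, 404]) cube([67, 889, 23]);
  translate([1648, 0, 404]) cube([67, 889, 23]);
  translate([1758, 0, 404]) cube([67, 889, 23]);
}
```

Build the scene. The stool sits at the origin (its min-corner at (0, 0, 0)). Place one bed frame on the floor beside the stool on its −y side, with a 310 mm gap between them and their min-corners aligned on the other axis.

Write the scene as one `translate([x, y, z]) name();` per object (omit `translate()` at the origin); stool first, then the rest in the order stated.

stool();
translate([0, -1199, 0]) bed_frame();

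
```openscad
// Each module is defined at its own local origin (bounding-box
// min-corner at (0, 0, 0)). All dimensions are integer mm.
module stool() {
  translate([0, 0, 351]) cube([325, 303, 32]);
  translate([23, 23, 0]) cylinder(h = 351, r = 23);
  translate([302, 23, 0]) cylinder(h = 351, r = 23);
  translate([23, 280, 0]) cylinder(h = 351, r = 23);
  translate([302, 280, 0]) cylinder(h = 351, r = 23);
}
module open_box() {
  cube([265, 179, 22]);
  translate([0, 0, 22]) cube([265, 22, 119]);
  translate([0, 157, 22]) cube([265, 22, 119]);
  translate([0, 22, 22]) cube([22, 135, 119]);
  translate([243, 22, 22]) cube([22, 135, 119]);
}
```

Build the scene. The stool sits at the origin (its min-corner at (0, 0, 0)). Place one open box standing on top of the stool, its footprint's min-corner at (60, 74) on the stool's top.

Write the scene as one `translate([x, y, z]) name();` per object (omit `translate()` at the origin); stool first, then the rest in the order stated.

stool();
translate([60, 74, 383]) open_box();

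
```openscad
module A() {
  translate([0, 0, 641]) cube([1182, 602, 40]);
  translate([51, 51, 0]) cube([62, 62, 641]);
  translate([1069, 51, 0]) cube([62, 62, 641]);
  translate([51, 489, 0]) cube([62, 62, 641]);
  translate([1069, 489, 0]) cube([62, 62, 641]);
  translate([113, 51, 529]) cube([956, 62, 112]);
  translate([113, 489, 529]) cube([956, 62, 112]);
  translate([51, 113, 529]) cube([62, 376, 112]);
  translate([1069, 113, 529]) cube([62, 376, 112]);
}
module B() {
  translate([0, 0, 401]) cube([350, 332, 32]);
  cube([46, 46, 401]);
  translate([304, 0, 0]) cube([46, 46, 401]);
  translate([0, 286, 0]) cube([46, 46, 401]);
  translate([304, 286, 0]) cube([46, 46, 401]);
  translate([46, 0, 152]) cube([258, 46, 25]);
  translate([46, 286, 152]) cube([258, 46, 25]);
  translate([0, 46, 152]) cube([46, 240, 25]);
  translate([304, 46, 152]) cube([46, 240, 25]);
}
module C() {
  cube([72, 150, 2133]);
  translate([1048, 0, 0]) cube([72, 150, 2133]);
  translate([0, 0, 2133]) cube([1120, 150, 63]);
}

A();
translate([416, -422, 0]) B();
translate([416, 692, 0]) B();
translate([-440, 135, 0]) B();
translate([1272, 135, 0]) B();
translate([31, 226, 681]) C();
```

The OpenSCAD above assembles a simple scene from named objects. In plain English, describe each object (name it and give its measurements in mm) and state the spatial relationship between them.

A is a table with a 1182×602 mm rectangular top, 40 mm thick, top surface at z = 681 mm, supported by four 62×62 mm square legs, each inset 51 mm from the nearest pair of top edges, running from the floor. Four apron rails, 62 mm thick and 112 mm tall, run between adjacent legs with their top edges flush with the underside of the top and their outer faces flush with the legs' outer faces.

B is a simple wooden stool: a rectangular seat 350 mm (x) by 332 mm (y), 32 mm thick, top face at z = 433 mm, on four square legs, each 46×46 mm in cross-section. The legs rest on z = 0, each flush with a corner of the seat. Four stretchers, 46 mm wide and 25 mm tall, connect adjacent legs with their undersides at z = 152 mm, each running between the inner faces of the legs it joins and aligned with the legs' outer faces on the other axis.

C is a rectangular door frame: two vertical jambs of 72×150 mm section, 2133 mm tall, with a clear opening 976 mm wide between their inner faces. A header 63 mm tall and 150 mm deep lies on top of the jambs and spans the full outside width.

Four stools sit around the table at the −y, +y, −x, +x sides. The door frame is on top of the table, centred.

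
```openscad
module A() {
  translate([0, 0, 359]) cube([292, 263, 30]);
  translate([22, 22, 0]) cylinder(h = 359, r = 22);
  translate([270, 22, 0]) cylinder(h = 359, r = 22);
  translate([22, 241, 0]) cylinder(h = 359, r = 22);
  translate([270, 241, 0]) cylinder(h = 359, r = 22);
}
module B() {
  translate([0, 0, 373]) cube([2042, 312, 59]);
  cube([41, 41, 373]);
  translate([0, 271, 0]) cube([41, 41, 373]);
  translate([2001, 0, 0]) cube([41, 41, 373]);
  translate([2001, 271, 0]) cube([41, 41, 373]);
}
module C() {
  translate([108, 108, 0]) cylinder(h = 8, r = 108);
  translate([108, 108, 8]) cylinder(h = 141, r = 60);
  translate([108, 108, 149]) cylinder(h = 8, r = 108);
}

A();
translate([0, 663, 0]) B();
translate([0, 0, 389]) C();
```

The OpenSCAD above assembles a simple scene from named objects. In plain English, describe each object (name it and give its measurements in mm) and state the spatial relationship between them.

A is a four-legged stool. The seat is 292×263 mm, 30 mm thick, top at z = 389 mm. It stands on four round legs, each 44 mm in diameter, from z = 0 to the seat underside, each leg's axis is inset half a diameter from the nearest pair of seat edges (so the leg's bounding box is flush with the corner).

B is a bench: a 2042×312 mm seat slab, 59 mm thick, top at z = 432 mm, on four 41×41 mm square legs flush with the seat corners and standing on z = 0.

C is a spool: two coaxial disc flanges of radius 108 mm and thickness 8 mm, joined by a core cylinder of radius 60 mm and height 141 mm. The lower flange rests on z = 0 and the three cylinders share a vertical axis.

The bench is on the floor beside the stool on its +y side. The spool is on top of the stool.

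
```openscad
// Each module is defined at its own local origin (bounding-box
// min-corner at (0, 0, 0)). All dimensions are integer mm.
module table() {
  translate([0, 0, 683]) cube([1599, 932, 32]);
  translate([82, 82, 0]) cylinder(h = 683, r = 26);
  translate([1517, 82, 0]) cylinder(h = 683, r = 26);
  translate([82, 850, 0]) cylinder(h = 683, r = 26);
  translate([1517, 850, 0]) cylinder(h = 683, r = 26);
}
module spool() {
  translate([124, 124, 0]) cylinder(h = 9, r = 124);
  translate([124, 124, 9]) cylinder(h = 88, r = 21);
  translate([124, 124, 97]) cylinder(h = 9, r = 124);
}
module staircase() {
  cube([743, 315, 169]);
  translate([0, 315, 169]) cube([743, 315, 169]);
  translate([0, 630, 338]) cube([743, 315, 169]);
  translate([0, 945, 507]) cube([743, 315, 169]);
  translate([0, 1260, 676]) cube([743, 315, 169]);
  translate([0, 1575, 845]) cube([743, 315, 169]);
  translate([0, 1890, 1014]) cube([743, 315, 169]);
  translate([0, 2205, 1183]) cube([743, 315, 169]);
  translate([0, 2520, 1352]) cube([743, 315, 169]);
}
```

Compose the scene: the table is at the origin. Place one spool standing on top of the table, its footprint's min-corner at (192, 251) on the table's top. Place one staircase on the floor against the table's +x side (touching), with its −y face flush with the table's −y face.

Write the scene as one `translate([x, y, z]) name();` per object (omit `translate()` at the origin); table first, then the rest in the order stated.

table();
translate([192, 251, 715]) spool();
translate([1599, 0, 0]) staircase();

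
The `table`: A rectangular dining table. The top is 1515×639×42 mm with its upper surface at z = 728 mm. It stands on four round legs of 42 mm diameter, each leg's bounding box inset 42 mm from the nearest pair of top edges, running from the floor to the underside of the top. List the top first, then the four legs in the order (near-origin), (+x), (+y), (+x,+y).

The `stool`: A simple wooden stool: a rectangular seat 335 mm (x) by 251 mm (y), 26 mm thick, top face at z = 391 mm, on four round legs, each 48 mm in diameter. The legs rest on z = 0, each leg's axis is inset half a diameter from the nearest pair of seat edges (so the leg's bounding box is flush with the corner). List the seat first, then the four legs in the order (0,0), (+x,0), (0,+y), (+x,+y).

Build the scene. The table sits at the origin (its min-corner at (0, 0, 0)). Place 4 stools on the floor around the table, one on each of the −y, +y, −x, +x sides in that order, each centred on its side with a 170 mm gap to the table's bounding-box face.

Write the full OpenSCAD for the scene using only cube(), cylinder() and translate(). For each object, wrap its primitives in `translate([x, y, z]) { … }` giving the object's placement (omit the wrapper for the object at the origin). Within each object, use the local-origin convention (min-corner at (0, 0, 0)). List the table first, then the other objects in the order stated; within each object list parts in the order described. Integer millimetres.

translate([0, 0, 686]) cube([1515, 639, 42]);
translate([63, 63, 0]) cylinder(h = 686, r = 21);
translate([1452, 63, 0]) cylinder(h = 686, r = 21);
translate([63, 576, 0]) cylinder(h = 686, r = 21);
translate([1452, 576, 0]) cylinder(h = 686, r = 21);
translate([590, -421, 0]) {
  translate([0, 0, 365]) cube([335, 251, 26]);
  translate([24, 24, 0]) cylinder(h = 365, r = 24);
  translate([311, 24, 0]) cylinder(h = 365, r = 24);
  translate([24, 227, 0]) cylinder(h = 365, r = 24);
  translate([311, 227, 0]) cylinder(h = 365, r = 24);
}
translate([590, 809, 0]) {
  translate([0, 0, 365]) cube([335, 251, 26]);
  translate([24, 24, 0]) cylinder(h = 365, r = 24);
  translate([311, 24, 0]) cylinder(h = 365, r = 24);
  translate([24, 227, 0]) cylinder(h = 365, r = 24);
  translate([311, 227, 0]) cylinder(h = 365, r = 24);
}
translate([-505, 194, 0]) {
  translate([0, 0, 365]) cube([335, 251, 26]);
  translate([24, 24, 0]) cylinder(h = 365, r = 24);
  translate([311, 24, 0]) cylinder(h = 365, r = 24);
  translate([24, 227, 0]) cylinder(h = 365, r = 24);
  translate([311, 227, 0]) cylinder(h = 365, r = 24);
}
translate([1685, 194, 0]) {
  translate([0, 0, 365]) cube([335, 251, 26]);
  translate([24, 24, 0]) cylinder(h = 365, r = 24);
  translate([311, 24, 0]) cylinder(h = 365, r = 24);
  translate([24, 227, 0]) cylinder(h = 365, r = 24);
  translate([311, 227, 0]) cylinder(h = 365, r = 24);
}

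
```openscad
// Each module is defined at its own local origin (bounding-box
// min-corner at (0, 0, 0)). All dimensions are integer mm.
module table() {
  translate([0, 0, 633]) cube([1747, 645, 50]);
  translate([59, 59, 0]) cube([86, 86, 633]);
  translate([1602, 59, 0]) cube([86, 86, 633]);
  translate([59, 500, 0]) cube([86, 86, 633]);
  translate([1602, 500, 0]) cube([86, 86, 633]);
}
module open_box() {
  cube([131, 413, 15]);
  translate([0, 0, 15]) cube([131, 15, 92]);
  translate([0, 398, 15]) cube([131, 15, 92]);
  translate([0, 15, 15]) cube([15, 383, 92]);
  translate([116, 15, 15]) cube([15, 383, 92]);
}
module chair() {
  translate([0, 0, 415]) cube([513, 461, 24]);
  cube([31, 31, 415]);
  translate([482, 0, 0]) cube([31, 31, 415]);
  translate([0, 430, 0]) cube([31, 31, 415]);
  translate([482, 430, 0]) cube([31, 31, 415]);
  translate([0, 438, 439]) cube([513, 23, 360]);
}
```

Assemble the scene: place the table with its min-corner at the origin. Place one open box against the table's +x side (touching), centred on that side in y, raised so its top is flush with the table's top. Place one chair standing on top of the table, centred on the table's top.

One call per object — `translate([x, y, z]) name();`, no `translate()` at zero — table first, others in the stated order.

table();
translate([1747, 116, 576]) open_box();
translate([617, 92, 683]) chair();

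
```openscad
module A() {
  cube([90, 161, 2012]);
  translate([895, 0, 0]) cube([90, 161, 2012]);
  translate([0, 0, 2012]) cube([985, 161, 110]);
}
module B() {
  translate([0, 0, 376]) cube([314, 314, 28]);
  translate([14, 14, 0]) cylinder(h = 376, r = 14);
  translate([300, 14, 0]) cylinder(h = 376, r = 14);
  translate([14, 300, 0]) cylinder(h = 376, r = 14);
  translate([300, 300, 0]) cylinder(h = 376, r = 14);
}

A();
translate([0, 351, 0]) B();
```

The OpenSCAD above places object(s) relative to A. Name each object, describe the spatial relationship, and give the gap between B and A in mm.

A is a door frame. B is a stool. The stool is on the floor beside the door frame on its +y side. The gap between the stool and the door frame is 190 mm.

The stool's nearest face is 190 mm from the door frame's +y face.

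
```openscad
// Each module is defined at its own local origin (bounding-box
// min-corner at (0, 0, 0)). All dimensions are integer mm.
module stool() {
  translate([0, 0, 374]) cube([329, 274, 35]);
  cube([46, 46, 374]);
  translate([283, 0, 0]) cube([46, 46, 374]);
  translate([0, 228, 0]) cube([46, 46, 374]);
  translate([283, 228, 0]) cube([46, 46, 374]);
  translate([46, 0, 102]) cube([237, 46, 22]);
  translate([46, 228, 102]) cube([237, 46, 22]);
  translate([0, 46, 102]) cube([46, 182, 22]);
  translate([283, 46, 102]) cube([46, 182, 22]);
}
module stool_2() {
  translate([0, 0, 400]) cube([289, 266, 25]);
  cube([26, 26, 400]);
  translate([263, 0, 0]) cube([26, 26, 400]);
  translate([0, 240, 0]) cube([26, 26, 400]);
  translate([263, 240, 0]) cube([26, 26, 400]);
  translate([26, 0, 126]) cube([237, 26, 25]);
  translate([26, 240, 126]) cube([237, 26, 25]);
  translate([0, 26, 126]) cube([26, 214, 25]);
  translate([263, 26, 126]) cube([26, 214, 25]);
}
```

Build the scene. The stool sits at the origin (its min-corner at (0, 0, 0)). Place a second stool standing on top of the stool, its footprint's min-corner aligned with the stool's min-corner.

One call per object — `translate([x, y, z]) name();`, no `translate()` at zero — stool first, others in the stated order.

stool();
translate([0, 0, 409]) stool_2();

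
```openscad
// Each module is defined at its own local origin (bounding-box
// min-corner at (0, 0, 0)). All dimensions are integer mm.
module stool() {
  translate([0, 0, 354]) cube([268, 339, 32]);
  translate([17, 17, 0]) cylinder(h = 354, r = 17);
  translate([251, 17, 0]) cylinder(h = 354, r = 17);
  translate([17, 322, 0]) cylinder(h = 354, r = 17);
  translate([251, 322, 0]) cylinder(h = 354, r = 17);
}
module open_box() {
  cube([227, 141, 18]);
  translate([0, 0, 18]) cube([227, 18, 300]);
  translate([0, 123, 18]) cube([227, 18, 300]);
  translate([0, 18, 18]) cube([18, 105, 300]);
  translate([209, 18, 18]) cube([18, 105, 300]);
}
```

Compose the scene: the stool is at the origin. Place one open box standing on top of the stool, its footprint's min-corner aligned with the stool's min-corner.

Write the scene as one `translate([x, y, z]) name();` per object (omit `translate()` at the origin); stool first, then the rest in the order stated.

stool();
translate([0, 0, 386]) open_box();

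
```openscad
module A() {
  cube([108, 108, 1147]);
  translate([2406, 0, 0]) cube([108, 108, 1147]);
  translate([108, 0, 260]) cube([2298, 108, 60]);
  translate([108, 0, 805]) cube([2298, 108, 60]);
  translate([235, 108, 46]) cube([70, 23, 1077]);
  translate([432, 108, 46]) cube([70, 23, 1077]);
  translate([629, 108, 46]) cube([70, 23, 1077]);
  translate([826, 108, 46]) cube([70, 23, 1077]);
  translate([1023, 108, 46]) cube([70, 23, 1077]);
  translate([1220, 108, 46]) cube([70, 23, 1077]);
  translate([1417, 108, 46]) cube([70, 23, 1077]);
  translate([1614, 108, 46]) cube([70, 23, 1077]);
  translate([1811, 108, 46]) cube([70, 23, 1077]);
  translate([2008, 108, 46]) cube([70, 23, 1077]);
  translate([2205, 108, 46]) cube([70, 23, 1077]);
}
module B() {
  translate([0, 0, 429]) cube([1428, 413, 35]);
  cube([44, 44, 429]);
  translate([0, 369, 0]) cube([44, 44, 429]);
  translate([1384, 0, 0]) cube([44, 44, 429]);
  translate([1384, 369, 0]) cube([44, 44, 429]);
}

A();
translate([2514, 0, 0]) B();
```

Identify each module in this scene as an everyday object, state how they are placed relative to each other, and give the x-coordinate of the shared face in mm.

The fence section's +x face and the bench's −x face are both at x = 2514 mm.

A is a fence section. B is a bench. The bench is against the fence section's +x side, with their −y faces flush. The x-coordinate of the shared face is 2514 mm.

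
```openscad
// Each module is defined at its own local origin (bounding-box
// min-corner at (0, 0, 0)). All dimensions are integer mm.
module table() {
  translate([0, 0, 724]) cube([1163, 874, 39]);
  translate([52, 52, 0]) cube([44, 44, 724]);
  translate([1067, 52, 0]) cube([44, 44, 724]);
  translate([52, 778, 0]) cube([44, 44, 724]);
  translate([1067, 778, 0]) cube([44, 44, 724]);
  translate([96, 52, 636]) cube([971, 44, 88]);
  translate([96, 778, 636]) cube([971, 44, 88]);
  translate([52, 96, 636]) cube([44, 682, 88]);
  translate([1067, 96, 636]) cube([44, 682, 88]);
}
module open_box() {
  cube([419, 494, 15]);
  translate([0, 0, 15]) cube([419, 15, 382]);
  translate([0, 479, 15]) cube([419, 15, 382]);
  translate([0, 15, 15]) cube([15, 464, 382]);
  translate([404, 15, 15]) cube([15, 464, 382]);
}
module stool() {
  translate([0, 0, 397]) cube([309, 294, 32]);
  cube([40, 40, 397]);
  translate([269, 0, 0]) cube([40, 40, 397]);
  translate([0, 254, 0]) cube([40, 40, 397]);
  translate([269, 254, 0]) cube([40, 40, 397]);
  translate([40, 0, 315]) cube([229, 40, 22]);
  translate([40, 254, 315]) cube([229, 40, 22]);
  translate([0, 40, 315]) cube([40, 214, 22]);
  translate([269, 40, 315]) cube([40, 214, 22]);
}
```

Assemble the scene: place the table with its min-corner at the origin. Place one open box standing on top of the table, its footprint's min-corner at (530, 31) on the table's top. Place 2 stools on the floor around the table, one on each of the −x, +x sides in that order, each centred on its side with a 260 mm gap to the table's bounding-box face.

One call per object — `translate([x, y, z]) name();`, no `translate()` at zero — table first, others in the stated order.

table();
translate([530, 31, 763]) open_box();
translate([-569, 290, 0]) stool();
translate([1423, 290, 0]) stool();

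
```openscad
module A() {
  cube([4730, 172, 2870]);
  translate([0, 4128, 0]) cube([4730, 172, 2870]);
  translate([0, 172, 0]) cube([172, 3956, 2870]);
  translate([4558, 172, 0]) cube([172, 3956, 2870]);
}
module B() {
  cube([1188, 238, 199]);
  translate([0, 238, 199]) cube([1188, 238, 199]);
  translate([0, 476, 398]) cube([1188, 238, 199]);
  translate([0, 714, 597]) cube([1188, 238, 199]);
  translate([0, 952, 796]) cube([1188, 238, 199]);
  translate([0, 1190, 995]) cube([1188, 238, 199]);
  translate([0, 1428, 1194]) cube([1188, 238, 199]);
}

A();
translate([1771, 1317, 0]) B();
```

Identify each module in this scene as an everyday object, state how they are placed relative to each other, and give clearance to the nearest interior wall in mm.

A is a house frame. B is a staircase. The staircase sits inside the house frame, centred. The clearance to the nearest interior wall is 1145 mm.

Clearances: x = 1599, y = 1145; minimum 1145 mm.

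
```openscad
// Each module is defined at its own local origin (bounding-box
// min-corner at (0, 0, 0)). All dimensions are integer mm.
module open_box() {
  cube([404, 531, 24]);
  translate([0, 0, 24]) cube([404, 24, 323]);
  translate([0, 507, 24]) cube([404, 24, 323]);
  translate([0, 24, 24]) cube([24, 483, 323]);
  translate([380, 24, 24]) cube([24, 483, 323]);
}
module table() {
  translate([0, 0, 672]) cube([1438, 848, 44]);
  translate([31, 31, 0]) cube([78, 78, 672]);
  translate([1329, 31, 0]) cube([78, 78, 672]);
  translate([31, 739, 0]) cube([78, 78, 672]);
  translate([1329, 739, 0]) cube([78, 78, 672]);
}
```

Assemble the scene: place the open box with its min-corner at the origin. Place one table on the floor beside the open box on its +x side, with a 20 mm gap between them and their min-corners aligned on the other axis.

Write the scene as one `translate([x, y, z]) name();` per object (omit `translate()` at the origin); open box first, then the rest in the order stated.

open_box();
translate([424, 0, 0]) table();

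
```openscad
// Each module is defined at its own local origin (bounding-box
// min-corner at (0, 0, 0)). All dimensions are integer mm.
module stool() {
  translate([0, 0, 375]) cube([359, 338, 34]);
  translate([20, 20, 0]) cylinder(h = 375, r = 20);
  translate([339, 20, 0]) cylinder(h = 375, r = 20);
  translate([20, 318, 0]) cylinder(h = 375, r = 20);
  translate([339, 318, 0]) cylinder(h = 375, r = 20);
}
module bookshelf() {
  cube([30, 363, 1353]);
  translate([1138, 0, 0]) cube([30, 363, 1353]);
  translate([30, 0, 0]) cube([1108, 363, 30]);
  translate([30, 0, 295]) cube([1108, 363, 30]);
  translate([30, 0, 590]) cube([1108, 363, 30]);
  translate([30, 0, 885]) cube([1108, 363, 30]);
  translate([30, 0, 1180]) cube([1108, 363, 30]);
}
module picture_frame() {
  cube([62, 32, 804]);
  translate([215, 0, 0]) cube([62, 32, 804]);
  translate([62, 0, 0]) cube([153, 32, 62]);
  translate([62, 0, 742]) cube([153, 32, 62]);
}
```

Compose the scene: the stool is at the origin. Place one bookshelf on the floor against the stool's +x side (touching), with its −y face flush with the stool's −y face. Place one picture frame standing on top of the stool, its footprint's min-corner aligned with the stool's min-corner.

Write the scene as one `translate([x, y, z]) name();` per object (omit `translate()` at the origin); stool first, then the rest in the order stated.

stool();
translate([359, 0, 0]) bookshelf();
translate([0, 0, 409]) picture_frame();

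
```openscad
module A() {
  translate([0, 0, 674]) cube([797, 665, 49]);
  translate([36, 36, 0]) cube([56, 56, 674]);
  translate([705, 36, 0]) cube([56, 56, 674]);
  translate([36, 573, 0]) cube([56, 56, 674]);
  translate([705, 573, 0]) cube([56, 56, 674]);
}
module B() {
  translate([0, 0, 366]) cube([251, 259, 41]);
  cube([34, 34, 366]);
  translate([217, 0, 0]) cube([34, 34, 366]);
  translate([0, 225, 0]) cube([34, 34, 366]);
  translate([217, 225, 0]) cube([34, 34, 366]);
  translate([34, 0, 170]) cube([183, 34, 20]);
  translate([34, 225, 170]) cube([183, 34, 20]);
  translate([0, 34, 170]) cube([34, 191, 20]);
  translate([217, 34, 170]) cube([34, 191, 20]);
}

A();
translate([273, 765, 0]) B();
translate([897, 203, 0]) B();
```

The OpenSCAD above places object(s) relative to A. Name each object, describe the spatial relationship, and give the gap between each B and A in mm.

Each stool's nearest face is 100 mm from the table's bounding box.

A is a table. B is a stool. Two stools sit around the table at the +y, +x sides. The gap between each stool and the table is 100 mm.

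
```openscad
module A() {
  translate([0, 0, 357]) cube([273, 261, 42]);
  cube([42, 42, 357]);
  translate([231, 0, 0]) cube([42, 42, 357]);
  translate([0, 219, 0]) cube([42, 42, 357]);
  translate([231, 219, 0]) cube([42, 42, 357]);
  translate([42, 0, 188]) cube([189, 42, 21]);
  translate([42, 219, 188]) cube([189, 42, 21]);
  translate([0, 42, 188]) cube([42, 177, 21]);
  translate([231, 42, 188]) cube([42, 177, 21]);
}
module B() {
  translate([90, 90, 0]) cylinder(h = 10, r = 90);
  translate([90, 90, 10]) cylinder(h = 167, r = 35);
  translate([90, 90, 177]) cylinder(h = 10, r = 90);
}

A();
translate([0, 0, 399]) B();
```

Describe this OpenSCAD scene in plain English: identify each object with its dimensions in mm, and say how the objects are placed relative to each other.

A is a four-legged stool. The seat is 273×261 mm, 42 mm thick, top at z = 399 mm. It stands on four square legs, each 42×42 mm in cross-section, from z = 0 to the seat underside, each flush with a corner of the seat. Four stretchers, 42 mm wide and 21 mm tall, connect adjacent legs with their undersides at z = 188 mm, each running between the inner faces of the legs it joins and aligned with the legs' outer faces on the other axis.

B is a spool: two coaxial disc flanges of radius 90 mm and thickness 10 mm, joined by a core cylinder of radius 35 mm and height 167 mm. The lower flange rests on z = 0 and the three cylinders share a vertical axis.

The spool is on top of the stool.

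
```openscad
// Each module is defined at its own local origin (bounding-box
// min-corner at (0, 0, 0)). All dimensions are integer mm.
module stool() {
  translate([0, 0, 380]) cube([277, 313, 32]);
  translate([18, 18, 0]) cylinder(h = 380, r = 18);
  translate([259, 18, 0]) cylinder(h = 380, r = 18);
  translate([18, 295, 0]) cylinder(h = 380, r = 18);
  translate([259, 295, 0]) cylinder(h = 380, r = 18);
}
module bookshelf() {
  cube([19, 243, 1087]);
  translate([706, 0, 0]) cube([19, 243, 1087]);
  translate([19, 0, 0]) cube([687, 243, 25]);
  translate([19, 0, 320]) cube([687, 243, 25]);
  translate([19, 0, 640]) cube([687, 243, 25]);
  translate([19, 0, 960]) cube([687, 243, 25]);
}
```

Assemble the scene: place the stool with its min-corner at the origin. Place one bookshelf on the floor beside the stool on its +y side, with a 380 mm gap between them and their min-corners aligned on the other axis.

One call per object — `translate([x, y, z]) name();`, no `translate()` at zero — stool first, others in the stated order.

stool();
translate([0, 693, 0]) bookshelf();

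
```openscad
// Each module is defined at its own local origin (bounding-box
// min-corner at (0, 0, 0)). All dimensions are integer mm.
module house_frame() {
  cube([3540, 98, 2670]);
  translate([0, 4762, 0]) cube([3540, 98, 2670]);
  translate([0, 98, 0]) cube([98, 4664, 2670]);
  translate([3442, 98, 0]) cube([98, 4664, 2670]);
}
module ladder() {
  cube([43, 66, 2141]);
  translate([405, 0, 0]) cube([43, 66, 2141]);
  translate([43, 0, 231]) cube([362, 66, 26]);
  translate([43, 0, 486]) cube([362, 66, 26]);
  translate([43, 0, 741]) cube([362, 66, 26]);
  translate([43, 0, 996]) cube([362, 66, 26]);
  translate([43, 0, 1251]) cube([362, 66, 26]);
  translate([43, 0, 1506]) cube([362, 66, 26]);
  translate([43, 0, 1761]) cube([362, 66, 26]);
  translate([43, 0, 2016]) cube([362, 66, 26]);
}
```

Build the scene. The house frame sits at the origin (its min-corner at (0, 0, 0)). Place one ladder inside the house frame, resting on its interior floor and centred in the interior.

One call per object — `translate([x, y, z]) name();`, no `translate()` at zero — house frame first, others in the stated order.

house_frame();
translate([1546, 2397, 0]) ladder();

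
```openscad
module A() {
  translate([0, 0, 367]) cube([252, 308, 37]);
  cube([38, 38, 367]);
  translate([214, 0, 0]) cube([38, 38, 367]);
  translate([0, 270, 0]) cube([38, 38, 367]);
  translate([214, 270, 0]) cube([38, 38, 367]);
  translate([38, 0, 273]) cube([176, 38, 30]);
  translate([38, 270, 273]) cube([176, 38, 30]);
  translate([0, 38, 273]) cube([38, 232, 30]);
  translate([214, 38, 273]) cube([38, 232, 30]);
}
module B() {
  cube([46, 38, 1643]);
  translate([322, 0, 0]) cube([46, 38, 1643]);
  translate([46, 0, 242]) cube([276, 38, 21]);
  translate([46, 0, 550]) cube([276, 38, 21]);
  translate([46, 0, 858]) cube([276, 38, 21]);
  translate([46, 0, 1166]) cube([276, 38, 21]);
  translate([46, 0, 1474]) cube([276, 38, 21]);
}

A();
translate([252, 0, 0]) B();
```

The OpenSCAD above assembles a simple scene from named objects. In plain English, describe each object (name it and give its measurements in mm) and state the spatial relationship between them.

A is a simple wooden stool: a rectangular seat 252 mm (x) by 308 mm (y), 37 mm thick, top face at z = 404 mm, on four square legs, each 38×38 mm in cross-section. The legs rest on z = 0, each flush with a corner of the seat. Four stretchers, 38 mm wide and 30 mm tall, connect adjacent legs with their undersides at z = 273 mm, each running between the inner faces of the legs it joins and aligned with the legs' outer faces on the other axis.

B is a wooden ladder with two side rails of 46×38 mm section and 1643 mm height, set 368 mm apart overall. Between them run 5 rectangular rungs (38 mm deep, 21 mm thick), front faces flush with the rails' −y face. The bottom of the first rung is 242 mm above the floor and each subsequent rung is 308 mm higher than the one below.

The ladder is against the stool's +x side, with their −y faces flush.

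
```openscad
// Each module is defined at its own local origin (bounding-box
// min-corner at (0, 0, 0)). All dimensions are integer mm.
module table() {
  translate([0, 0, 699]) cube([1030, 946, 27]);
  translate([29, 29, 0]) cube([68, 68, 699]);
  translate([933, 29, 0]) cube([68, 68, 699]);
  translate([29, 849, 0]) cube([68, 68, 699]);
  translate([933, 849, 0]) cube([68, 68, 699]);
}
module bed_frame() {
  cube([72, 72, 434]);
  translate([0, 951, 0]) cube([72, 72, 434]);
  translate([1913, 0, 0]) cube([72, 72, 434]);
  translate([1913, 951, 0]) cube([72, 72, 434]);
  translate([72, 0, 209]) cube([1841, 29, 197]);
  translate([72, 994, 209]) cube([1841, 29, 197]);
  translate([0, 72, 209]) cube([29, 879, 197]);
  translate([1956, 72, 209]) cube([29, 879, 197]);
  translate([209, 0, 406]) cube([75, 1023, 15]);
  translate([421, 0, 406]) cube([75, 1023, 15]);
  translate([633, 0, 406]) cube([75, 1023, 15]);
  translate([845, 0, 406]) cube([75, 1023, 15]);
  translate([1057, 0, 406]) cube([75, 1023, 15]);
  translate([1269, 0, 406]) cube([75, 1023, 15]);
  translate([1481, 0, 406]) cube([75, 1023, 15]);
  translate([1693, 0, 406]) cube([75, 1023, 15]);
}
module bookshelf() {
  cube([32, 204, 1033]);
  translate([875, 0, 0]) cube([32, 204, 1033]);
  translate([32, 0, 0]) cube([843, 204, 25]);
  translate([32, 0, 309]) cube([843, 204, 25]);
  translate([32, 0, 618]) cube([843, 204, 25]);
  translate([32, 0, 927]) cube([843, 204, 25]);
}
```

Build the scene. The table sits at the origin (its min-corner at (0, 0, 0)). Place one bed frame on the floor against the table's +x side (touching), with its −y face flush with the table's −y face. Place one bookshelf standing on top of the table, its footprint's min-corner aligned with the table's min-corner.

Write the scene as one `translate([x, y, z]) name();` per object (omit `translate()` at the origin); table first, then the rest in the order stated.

table();
translate([1030, 0, 0]) bed_frame();
translate([0, 0, 726]) bookshelf();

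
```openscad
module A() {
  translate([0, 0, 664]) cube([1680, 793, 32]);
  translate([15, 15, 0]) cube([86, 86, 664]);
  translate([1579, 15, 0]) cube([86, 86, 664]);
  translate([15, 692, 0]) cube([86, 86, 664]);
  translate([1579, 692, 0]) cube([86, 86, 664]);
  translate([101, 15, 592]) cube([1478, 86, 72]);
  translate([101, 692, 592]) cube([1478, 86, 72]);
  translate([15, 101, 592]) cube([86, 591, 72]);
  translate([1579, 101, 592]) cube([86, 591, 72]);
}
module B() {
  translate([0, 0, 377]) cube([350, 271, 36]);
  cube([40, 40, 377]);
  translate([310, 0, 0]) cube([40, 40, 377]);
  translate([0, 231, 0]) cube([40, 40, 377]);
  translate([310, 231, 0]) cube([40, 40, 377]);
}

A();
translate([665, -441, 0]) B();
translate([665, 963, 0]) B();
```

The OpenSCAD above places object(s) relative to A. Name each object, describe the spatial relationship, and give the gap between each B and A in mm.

Each stool's nearest face is 170 mm from the table's bounding box.

A is a table. B is a stool. Two stools sit around the table at the −y, +y sides. The gap between each stool and the table is 170 mm.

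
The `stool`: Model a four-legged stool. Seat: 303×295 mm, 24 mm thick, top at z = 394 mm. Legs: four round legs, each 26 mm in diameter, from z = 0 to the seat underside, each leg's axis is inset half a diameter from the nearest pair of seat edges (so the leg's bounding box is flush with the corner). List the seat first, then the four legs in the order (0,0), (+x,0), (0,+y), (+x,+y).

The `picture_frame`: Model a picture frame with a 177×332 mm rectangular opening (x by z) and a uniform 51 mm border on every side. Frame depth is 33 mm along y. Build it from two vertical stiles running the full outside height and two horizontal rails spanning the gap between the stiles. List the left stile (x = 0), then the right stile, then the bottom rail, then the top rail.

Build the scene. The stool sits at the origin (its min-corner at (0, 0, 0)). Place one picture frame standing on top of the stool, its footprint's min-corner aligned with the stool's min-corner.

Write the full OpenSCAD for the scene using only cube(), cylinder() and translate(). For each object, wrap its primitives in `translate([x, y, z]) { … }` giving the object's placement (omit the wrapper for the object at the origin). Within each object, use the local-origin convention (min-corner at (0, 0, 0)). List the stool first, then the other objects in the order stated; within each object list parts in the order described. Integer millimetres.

translate([0, 0, 370]) cube([303, 295, 24]);
translate([13, 13, 0]) cylinder(h = 370, r = 13);
translate([290, 13, 0]) cylinder(h = 370, r = 13);
translate([13, 282, 0]) cylinder(h = 370, r = 13);
translate([290, 282, 0]) cylinder(h = 370, r = 13);
translate([0, 0, 394]) {
  cube([51, 33, 434]);
  translate([228, 0, 0]) cube([51, 33, 434]);
  translate([51, 0, 0]) cube([177, 33, 51]);
  translate([51, 0, 383]) cube([177, 33, 51]);
}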